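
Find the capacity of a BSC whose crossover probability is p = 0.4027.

For BSC with error probability p:
C = 1 - H(p) where H(p) is binary entropy
H(0.4027) = -0.4027 × log₂(0.4027) - 0.5973 × log₂(0.5973)
H(p) = 0.9725
C = 1 - 0.9725 = 0.0275 bits/use


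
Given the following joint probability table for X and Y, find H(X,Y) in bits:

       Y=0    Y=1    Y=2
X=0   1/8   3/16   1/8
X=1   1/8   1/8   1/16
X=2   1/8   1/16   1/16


H(X,Y) = -Σ p(x,y) log₂ p(x,y)
  p(0,0)=1/8: -0.1250 × log₂(0.1250) = 0.3750
  p(0,1)=3/16: -0.1875 × log₂(0.1875) = 0.4528
  p(0,2)=1/8: -0.1250 × log₂(0.1250) = 0.3750
  p(1,0)=1/8: -0.1250 × log₂(0.1250) = 0.3750
  p(1,1)=1/8: -0.1250 × log₂(0.1250) = 0.3750
  p(1,2)=1/16: -0.0625 × log₂(0.0625) = 0.2500
  p(2,0)=1/8: -0.1250 × log₂(0.1250) = 0.3750
  p(2,1)=1/16: -0.0625 × log₂(0.0625) = 0.2500
  p(2,2)=1/16: -0.0625 × log₂(0.0625) = 0.2500
H(X,Y) = 3.0778 bits


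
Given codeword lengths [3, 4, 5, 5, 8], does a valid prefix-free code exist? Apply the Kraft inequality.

Kraft inequality: Σ 2^(-l_i) ≤ 1 for prefix-free code
Calculating: 2^(-3) + 2^(-4) + 2^(-5) + 2^(-5) + 2^(-8)
= 0.125 + 0.0625 + 0.03125 + 0.03125 + 0.00390625
= 0.2539
Since 0.2539 ≤ 1, prefix-free code exists


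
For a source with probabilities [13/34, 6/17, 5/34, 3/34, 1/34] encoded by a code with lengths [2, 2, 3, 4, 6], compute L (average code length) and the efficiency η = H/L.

Average length L = Σ p_i × l_i = 2.4412 bits
Entropy H = 1.9260 bits
Efficiency η = H/L × 100% = 78.90%


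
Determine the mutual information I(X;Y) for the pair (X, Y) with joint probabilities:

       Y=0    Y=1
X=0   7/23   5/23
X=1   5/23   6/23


H(X) = 0.9986, H(Y) = 0.9986, H(X,Y) = 1.9853
I(X;Y) = H(X) + H(Y) - H(X,Y) = 0.0120 bits


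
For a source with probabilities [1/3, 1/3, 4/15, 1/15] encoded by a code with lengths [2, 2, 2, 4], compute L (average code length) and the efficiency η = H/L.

Average length L = Σ p_i × l_i = 2.1333 bits
Entropy H = 1.8256 bits
Efficiency η = H/L × 100% = 85.58%


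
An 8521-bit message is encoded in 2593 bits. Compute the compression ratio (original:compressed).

Compression ratio = Original / Compressed
= 8521 / 2593 = 3.29:1


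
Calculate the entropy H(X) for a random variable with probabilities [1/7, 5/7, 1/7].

H(X) = -Σ p(x) log₂ p(x)
  -1/7 × log₂(1/7) = 0.4011
  -5/7 × log₂(5/7) = 0.3467
  -1/7 × log₂(1/7) = 0.4011
H(X) = 1.1488 bits


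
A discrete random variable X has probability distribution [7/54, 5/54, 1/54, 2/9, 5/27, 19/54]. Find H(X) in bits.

H(X) = -Σ p(x) log₂ p(x)
  -7/54 × log₂(7/54) = 0.3821
  -5/54 × log₂(5/54) = 0.3179
  -1/54 × log₂(1/54) = 0.1066
  -2/9 × log₂(2/9) = 0.4822
  -5/27 × log₂(5/27) = 0.4505
  -19/54 × log₂(19/54) = 0.5302
H(X) = 2.2695 bits


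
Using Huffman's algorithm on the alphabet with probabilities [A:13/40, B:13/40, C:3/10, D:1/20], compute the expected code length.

Huffman tree construction:
Combine smallest probabilities repeatedly
Resulting codes:
  A: 10 (length 2)
  B: 11 (length 2)
  C: 01 (length 2)
  D: 00 (length 2)
Average length = Σ p(s) × length(s) = 2.0000 bits


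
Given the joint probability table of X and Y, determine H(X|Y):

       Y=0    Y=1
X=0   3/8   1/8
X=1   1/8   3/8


H(X|Y) = Σ_y p(y) H(X|Y=y)
  p(Y=0) = 1/2, H(X|Y=0) = 0.8113
  p(Y=1) = 1/2, H(X|Y=1) = 0.8113
H(X|Y) = 0.5000×0.8113 + 0.5000×0.8113 = 0.8113 bits


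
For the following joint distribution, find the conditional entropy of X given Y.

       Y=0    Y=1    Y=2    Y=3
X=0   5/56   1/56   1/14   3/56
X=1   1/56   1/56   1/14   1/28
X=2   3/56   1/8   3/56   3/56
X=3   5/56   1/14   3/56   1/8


H(X|Y) = Σ_y p(y) H(X|Y=y)
  p(Y=0) = 1/4, H(X|Y=0) = 1.8092
  p(Y=1) = 13/56, H(X|Y=1) = 1.5734
  p(Y=2) = 1/4, H(X|Y=2) = 1.9852
  p(Y=3) = 15/56, H(X|Y=3) = 1.8295
H(X|Y) = 0.2500×1.8092 + 0.2321×1.5734 + 0.2500×1.9852 + 0.2679×1.8295 = 1.8039 bits


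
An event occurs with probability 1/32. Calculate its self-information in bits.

Information content I(x) = -log₂(p(x))
I = -log₂(1/32) = -log₂(0.0312)
I = 5.0000 bits


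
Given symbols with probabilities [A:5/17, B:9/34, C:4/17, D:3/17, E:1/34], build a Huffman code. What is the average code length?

Huffman tree construction:
Combine smallest probabilities repeatedly
Resulting codes:
  A: 11 (length 2)
  B: 10 (length 2)
  C: 01 (length 2)
  D: 001 (length 3)
  E: 000 (length 3)
Average length = Σ p(s) × length(s) = 2.2059 bits


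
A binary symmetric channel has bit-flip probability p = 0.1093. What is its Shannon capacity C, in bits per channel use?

For BSC with error probability p:
C = 1 - H(p) where H(p) is binary entropy
H(0.1093) = -0.1093 × log₂(0.1093) - 0.8907 × log₂(0.8907)
H(p) = 0.4978
C = 1 - 0.4978 = 0.5022 bits/use


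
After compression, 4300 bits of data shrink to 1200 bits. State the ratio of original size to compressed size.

Compression ratio = Original / Compressed
= 4300 / 1200 = 3.58:1


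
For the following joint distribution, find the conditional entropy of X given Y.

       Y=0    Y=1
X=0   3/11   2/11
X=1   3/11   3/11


H(X|Y) = Σ_y p(y) H(X|Y=y)
  p(Y=0) = 6/11, H(X|Y=0) = 1.0000
  p(Y=1) = 5/11, H(X|Y=1) = 0.9710
H(X|Y) = 0.5455×1.0000 + 0.4545×0.9710 = 0.9868 bits


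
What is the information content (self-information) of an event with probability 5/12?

Information content I(x) = -log₂(p(x))
I = -log₂(5/12) = -log₂(0.4167)
I = 1.2630 bits


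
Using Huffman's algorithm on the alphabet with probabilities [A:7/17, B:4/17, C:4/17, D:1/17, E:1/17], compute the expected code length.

Huffman tree construction:
Combine smallest probabilities repeatedly
Resulting codes:
  A: 0 (length 1)
  B: 111 (length 3)
  C: 10 (length 2)
  D: 1100 (length 4)
  E: 1101 (length 4)
Average length = Σ p(s) × length(s) = 2.0588 bits


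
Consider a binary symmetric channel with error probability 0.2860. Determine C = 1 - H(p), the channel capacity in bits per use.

For BSC with error probability p:
C = 1 - H(p) where H(p) is binary entropy
H(0.2860) = -0.2860 × log₂(0.2860) - 0.7140 × log₂(0.7140)
H(p) = 0.8635
C = 1 - 0.8635 = 0.1365 bits/use


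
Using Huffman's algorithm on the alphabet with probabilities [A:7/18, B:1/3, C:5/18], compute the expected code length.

Huffman tree construction:
Combine smallest probabilities repeatedly
Resulting codes:
  A: 0 (length 1)
  B: 11 (length 2)
  C: 10 (length 2)
Average length = Σ p(s) × length(s) = 1.6111 bits


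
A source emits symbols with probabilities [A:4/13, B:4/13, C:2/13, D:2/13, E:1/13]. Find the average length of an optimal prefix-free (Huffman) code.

Huffman tree construction:
Combine smallest probabilities repeatedly
Resulting codes:
  A: 10 (length 2)
  B: 11 (length 2)
  C: 011 (length 3)
  D: 00 (length 2)
  E: 010 (length 3)
Average length = Σ p(s) × length(s) = 2.2308 bits


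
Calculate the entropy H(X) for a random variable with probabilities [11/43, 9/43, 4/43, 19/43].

H(X) = -Σ p(x) log₂ p(x)
  -11/43 × log₂(11/43) = 0.5031
  -9/43 × log₂(9/43) = 0.4723
  -4/43 × log₂(4/43) = 0.3187
  -19/43 × log₂(19/43) = 0.5207
H(X) = 1.8148 bits


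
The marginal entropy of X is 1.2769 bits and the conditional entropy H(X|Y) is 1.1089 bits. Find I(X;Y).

I(X;Y) = H(X) - H(X|Y)
I(X;Y) = 1.2769 - 1.1089 = 0.168 bits


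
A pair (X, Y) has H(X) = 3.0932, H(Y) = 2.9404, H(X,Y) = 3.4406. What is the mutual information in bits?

I(X;Y) = H(X) + H(Y) - H(X,Y)
I(X;Y) = 3.0932 + 2.9404 - 3.4406 = 2.593 bits


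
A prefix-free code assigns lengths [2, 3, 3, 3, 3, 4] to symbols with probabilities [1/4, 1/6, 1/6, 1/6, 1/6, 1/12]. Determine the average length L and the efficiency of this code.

Average length L = Σ p_i × l_i = 2.8333 bits
Entropy H = 2.5221 bits
Efficiency η = H/L × 100% = 89.01%


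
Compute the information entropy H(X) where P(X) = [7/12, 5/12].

H(X) = -Σ p(x) log₂ p(x)
  -7/12 × log₂(7/12) = 0.4536
  -5/12 × log₂(5/12) = 0.5263
H(X) = 0.9799 bits


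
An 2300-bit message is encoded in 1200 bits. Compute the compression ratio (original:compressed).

Compression ratio = Original / Compressed
= 2300 / 1200 = 1.92:1


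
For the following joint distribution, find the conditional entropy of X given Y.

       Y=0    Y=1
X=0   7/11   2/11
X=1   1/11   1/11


H(X|Y) = Σ_y p(y) H(X|Y=y)
  p(Y=0) = 8/11, H(X|Y=0) = 0.5436
  p(Y=1) = 3/11, H(X|Y=1) = 0.9183
H(X|Y) = 0.7273×0.5436 + 0.2727×0.9183 = 0.6458 bits


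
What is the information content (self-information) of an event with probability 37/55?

Information content I(x) = -log₂(p(x))
I = -log₂(37/55) = -log₂(0.6727)
I = 0.5719 bits


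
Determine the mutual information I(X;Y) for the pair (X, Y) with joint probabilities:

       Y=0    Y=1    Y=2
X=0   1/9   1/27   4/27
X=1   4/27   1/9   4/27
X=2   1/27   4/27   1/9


H(X) = 1.5677, H(Y) = 1.5677, H(X,Y) = 3.0414
I(X;Y) = H(X) + H(Y) - H(X,Y) = 0.0940 bits


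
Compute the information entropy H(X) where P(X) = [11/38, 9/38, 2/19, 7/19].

H(X) = -Σ p(x) log₂ p(x)
  -11/38 × log₂(11/38) = 0.5177
  -9/38 × log₂(9/38) = 0.4922
  -2/19 × log₂(2/19) = 0.3419
  -7/19 × log₂(7/19) = 0.5307
H(X) = 1.8825 bits


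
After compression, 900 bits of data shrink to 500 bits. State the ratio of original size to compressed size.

Compression ratio = Original / Compressed
= 900 / 500 = 1.80:1


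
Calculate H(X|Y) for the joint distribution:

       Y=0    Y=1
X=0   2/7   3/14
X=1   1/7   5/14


H(X|Y) = Σ_y p(y) H(X|Y=y)
  p(Y=0) = 3/7, H(X|Y=0) = 0.9183
  p(Y=1) = 4/7, H(X|Y=1) = 0.9544
H(X|Y) = 0.4286×0.9183 + 0.5714×0.9544 = 0.9389 bits


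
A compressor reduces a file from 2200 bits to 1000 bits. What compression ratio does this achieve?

Compression ratio = Original / Compressed
= 2200 / 1000 = 2.20:1


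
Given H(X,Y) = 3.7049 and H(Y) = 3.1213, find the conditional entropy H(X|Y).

Chain rule: H(X,Y) = H(X|Y) + H(Y)
H(X|Y) = H(X,Y) - H(Y) = 3.7049 - 3.1213 = 0.5836 bits


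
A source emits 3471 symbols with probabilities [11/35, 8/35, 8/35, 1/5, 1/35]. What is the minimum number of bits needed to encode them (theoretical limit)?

Entropy H = 2.1091 bits/symbol
Minimum bits = H × n = 2.1091 × 3471
= 7320.80 bits


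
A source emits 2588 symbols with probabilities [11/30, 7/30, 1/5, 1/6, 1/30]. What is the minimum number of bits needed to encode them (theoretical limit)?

Entropy H = 2.0794 bits/symbol
Minimum bits = H × n = 2.0794 × 2588
= 5381.49 bits


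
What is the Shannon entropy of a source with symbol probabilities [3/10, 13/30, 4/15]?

H(X) = -Σ p(x) log₂ p(x)
  -3/10 × log₂(3/10) = 0.5211
  -13/30 × log₂(13/30) = 0.5228
  -4/15 × log₂(4/15) = 0.5085
H(X) = 1.5524 bits


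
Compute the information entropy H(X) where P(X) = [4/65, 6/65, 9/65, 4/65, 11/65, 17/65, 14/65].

H(X) = -Σ p(x) log₂ p(x)
  -4/65 × log₂(4/65) = 0.2475
  -6/65 × log₂(6/65) = 0.3173
  -9/65 × log₂(9/65) = 0.3950
  -4/65 × log₂(4/65) = 0.2475
  -11/65 × log₂(11/65) = 0.4337
  -17/65 × log₂(17/65) = 0.5061
  -14/65 × log₂(14/65) = 0.4771
H(X) = 2.6242 bits


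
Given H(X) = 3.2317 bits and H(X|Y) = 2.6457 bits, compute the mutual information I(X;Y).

I(X;Y) = H(X) - H(X|Y)
I(X;Y) = 3.2317 - 2.6457 = 0.586 bits


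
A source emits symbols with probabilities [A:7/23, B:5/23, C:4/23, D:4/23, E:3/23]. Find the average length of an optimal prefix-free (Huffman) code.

Huffman tree construction:
Combine smallest probabilities repeatedly
Resulting codes:
  A: 10 (length 2)
  B: 01 (length 2)
  C: 111 (length 3)
  D: 00 (length 2)
  E: 110 (length 3)
Average length = Σ p(s) × length(s) = 2.3043 bits


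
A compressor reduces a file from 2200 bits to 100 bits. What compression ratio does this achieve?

Compression ratio = Original / Compressed
= 2200 / 100 = 22.00:1


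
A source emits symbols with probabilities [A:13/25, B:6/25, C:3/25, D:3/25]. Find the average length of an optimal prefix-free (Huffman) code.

Huffman tree construction:
Combine smallest probabilities repeatedly
Resulting codes:
  A: 1 (length 1)
  B: 00 (length 2)
  C: 010 (length 3)
  D: 011 (length 3)
Average length = Σ p(s) × length(s) = 1.7200 bits


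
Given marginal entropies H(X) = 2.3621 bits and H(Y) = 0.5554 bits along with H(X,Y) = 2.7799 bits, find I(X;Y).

I(X;Y) = H(X) + H(Y) - H(X,Y)
I(X;Y) = 2.3621 + 0.5554 - 2.7799 = 0.1376 bits


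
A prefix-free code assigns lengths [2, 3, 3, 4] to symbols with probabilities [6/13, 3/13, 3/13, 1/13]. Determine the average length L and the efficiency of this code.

Average length L = Σ p_i × l_i = 2.6154 bits
Entropy H = 1.7759 bits
Efficiency η = H/L × 100% = 67.90%


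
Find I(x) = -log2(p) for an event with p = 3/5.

Information content I(x) = -log₂(p(x))
I = -log₂(3/5) = -log₂(0.6000)
I = 0.7370 bits


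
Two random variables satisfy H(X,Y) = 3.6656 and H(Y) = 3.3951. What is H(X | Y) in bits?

Chain rule: H(X,Y) = H(X|Y) + H(Y)
H(X|Y) = H(X,Y) - H(Y) = 3.6656 - 3.3951 = 0.2705 bits


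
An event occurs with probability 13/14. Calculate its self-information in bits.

Information content I(x) = -log₂(p(x))
I = -log₂(13/14) = -log₂(0.9286)
I = 0.1069 bits


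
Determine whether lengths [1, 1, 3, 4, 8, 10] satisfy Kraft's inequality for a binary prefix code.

Kraft inequality: Σ 2^(-l_i) ≤ 1 for prefix-free code
Calculating: 2^(-1) + 2^(-1) + 2^(-3) + 2^(-4) + 2^(-8) + 2^(-10)
= 0.5 + 0.5 + 0.125 + 0.0625 + 0.00390625 + 0.0009765625
= 1.1924
Since 1.1924 > 1, prefix-free code does not exist


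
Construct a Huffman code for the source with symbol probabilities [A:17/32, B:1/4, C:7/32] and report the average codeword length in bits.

Huffman tree construction:
Combine smallest probabilities repeatedly
Resulting codes:
  A: 1 (length 1)
  B: 01 (length 2)
  C: 00 (length 2)
Average length = Σ p(s) × length(s) = 1.4688 bits


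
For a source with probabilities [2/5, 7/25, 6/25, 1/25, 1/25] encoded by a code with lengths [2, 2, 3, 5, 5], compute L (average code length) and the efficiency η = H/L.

Average length L = Σ p_i × l_i = 2.4800 bits
Entropy H = 1.9086 bits
Efficiency η = H/L × 100% = 76.96%


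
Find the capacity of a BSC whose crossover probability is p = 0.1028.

For BSC with error probability p:
C = 1 - H(p) where H(p) is binary entropy
H(0.1028) = -0.1028 × log₂(0.1028) - 0.8972 × log₂(0.8972)
H(p) = 0.4778
C = 1 - 0.4778 = 0.5222 bits/use


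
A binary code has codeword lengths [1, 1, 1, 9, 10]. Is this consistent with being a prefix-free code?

Kraft inequality: Σ 2^(-l_i) ≤ 1 for prefix-free code
Calculating: 2^(-1) + 2^(-1) + 2^(-1) + 2^(-9) + 2^(-10)
= 0.5 + 0.5 + 0.5 + 0.001953125 + 0.0009765625
= 1.5029
Since 1.5029 > 1, prefix-free code does not exist


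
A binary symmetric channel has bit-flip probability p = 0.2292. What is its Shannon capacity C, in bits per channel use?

For BSC with error probability p:
C = 1 - H(p) where H(p) is binary entropy
H(0.2292) = -0.2292 × log₂(0.2292) - 0.7708 × log₂(0.7708)
H(p) = 0.7766
C = 1 - 0.7766 = 0.2234 bits/use


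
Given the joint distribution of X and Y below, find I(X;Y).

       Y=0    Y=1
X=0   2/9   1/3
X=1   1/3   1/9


H(X) = 0.9911, H(Y) = 0.9911, H(X,Y) = 1.8911
I(X;Y) = H(X) + H(Y) - H(X,Y) = 0.0911 bits


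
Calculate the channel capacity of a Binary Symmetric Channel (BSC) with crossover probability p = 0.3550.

For BSC with error probability p:
C = 1 - H(p) where H(p) is binary entropy
H(0.3550) = -0.3550 × log₂(0.3550) - 0.6450 × log₂(0.6450)
H(p) = 0.9385
C = 1 - 0.9385 = 0.0615 bits/use


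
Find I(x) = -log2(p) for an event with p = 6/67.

Information content I(x) = -log₂(p(x))
I = -log₂(6/67) = -log₂(0.0896)
I = 3.4811 bits


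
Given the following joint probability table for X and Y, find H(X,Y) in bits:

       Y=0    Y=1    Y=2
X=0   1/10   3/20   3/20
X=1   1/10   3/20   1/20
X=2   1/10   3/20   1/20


H(X,Y) = -Σ p(x,y) log₂ p(x,y)
  p(0,0)=1/10: -0.1000 × log₂(0.1000) = 0.3322
  p(0,1)=3/20: -0.1500 × log₂(0.1500) = 0.4105
  p(0,2)=3/20: -0.1500 × log₂(0.1500) = 0.4105
  p(1,0)=1/10: -0.1000 × log₂(0.1000) = 0.3322
  p(1,1)=3/20: -0.1500 × log₂(0.1500) = 0.4105
  p(1,2)=1/20: -0.0500 × log₂(0.0500) = 0.2161
  p(2,0)=1/10: -0.1000 × log₂(0.1000) = 0.3322
  p(2,1)=3/20: -0.1500 × log₂(0.1500) = 0.4105
  p(2,2)=1/20: -0.0500 × log₂(0.0500) = 0.2161
H(X,Y) = 3.0710 bits


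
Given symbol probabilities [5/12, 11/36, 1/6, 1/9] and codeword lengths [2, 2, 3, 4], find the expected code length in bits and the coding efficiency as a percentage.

Average length L = Σ p_i × l_i = 2.3889 bits
Entropy H = 1.8320 bits
Efficiency η = H/L × 100% = 76.69%


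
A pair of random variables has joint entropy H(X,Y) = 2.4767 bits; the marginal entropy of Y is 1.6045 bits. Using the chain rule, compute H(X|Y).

Chain rule: H(X,Y) = H(X|Y) + H(Y)
H(X|Y) = H(X,Y) - H(Y) = 2.4767 - 1.6045 = 0.8722 bits


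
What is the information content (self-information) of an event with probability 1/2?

Information content I(x) = -log₂(p(x))
I = -log₂(1/2) = -log₂(0.5000)
I = 1.0000 bits


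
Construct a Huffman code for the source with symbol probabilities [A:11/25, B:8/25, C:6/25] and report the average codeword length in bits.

Huffman tree construction:
Combine smallest probabilities repeatedly
Resulting codes:
  A: 0 (length 1)
  B: 11 (length 2)
  C: 10 (length 2)
Average length = Σ p(s) × length(s) = 1.5600 bits


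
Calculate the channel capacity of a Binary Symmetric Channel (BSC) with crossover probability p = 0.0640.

For BSC with error probability p:
C = 1 - H(p) where H(p) is binary entropy
H(0.0640) = -0.0640 × log₂(0.0640) - 0.9360 × log₂(0.9360)
H(p) = 0.3431
C = 1 - 0.3431 = 0.6569 bits/use


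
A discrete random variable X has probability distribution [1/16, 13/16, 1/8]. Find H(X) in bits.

H(X) = -Σ p(x) log₂ p(x)
  -1/16 × log₂(1/16) = 0.2500
  -13/16 × log₂(13/16) = 0.2434
  -1/8 × log₂(1/8) = 0.3750
H(X) = 0.8684 bits


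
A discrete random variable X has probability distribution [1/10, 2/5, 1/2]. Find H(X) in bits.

H(X) = -Σ p(x) log₂ p(x)
  -1/10 × log₂(1/10) = 0.3322
  -2/5 × log₂(2/5) = 0.5288
  -1/2 × log₂(1/2) = 0.5000
H(X) = 1.3610 bits


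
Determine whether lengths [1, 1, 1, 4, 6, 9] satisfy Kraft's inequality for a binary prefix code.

Kraft inequality: Σ 2^(-l_i) ≤ 1 for prefix-free code
Calculating: 2^(-1) + 2^(-1) + 2^(-1) + 2^(-4) + 2^(-6) + 2^(-9)
= 0.5 + 0.5 + 0.5 + 0.0625 + 0.015625 + 0.001953125
= 1.5801
Since 1.5801 > 1, prefix-free code does not exist


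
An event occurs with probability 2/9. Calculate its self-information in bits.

Information content I(x) = -log₂(p(x))
I = -log₂(2/9) = -log₂(0.2222)
I = 2.1699 bits


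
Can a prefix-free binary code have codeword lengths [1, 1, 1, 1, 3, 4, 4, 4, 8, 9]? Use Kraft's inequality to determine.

Kraft inequality: Σ 2^(-l_i) ≤ 1 for prefix-free code
Calculating: 2^(-1) + 2^(-1) + 2^(-1) + 2^(-1) + 2^(-3) + 2^(-4) + 2^(-4) + 2^(-4) + 2^(-8) + 2^(-9)
= 0.5 + 0.5 + 0.5 + 0.5 + 0.125 + 0.0625 + 0.0625 + 0.0625 + 0.00390625 + 0.001953125
= 2.3184
Since 2.3184 > 1, prefix-free code does not exist


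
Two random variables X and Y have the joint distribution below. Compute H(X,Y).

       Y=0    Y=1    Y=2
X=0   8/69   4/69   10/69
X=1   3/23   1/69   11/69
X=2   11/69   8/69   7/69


H(X,Y) = -Σ p(x,y) log₂ p(x,y)
  p(0,0)=8/69: -0.1159 × log₂(0.1159) = 0.3604
  p(0,1)=4/69: -0.0580 × log₂(0.0580) = 0.2382
  p(0,2)=10/69: -0.1449 × log₂(0.1449) = 0.4039
  p(1,0)=3/23: -0.1304 × log₂(0.1304) = 0.3833
  p(1,1)=1/69: -0.0145 × log₂(0.0145) = 0.0885
  p(1,2)=11/69: -0.1594 × log₂(0.1594) = 0.4223
  p(2,0)=11/69: -0.1594 × log₂(0.1594) = 0.4223
  p(2,1)=8/69: -0.1159 × log₂(0.1159) = 0.3604
  p(2,2)=7/69: -0.1014 × log₂(0.1014) = 0.3349
H(X,Y) = 3.0142 bits


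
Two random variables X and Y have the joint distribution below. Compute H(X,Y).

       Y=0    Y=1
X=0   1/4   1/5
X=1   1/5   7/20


H(X,Y) = -Σ p(x,y) log₂ p(x,y)
  p(0,0)=1/4: -0.2500 × log₂(0.2500) = 0.5000
  p(0,1)=1/5: -0.2000 × log₂(0.2000) = 0.4644
  p(1,0)=1/5: -0.2000 × log₂(0.2000) = 0.4644
  p(1,1)=7/20: -0.3500 × log₂(0.3500) = 0.5301
H(X,Y) = 1.9589 bits


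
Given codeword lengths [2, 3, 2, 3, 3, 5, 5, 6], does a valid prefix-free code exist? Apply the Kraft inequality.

Kraft inequality: Σ 2^(-l_i) ≤ 1 for prefix-free code
Calculating: 2^(-2) + 2^(-3) + 2^(-2) + 2^(-3) + 2^(-3) + 2^(-5) + 2^(-5) + 2^(-6)
= 0.25 + 0.125 + 0.25 + 0.125 + 0.125 + 0.03125 + 0.03125 + 0.015625
= 0.9531
Since 0.9531 ≤ 1, prefix-free code exists


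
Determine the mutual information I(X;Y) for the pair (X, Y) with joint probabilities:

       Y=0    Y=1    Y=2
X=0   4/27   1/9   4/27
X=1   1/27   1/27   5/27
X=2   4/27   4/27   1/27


H(X) = 1.5610, H(Y) = 1.5790, H(X,Y) = 2.9636
I(X;Y) = H(X) + H(Y) - H(X,Y) = 0.1764 bits


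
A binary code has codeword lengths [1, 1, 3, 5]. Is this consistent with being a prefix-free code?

Kraft inequality: Σ 2^(-l_i) ≤ 1 for prefix-free code
Calculating: 2^(-1) + 2^(-1) + 2^(-3) + 2^(-5)
= 0.5 + 0.5 + 0.125 + 0.03125
= 1.1562
Since 1.1562 > 1, prefix-free code does not exist


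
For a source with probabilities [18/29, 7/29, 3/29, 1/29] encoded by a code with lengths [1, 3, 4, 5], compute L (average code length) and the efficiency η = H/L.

Average length L = Σ p_i × l_i = 1.9310 bits
Entropy H = 1.4282 bits
Efficiency η = H/L × 100% = 73.96%


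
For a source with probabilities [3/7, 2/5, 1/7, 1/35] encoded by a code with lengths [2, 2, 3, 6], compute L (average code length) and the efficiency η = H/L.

Average length L = Σ p_i × l_i = 2.2571 bits
Entropy H = 1.6003 bits
Efficiency η = H/L × 100% = 70.90%


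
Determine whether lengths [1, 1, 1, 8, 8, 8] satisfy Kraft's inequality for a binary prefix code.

Kraft inequality: Σ 2^(-l_i) ≤ 1 for prefix-free code
Calculating: 2^(-1) + 2^(-1) + 2^(-1) + 2^(-8) + 2^(-8) + 2^(-8)
= 0.5 + 0.5 + 0.5 + 0.00390625 + 0.00390625 + 0.00390625
= 1.5117
Since 1.5117 > 1, prefix-free code does not exist


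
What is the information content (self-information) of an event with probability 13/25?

Information content I(x) = -log₂(p(x))
I = -log₂(13/25) = -log₂(0.5200)
I = 0.9434 bits


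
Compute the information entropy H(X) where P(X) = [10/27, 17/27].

H(X) = -Σ p(x) log₂ p(x)
  -10/27 × log₂(10/27) = 0.5307
  -17/27 × log₂(17/27) = 0.4202
H(X) = 0.9510 bits


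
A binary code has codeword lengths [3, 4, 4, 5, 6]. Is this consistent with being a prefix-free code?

Kraft inequality: Σ 2^(-l_i) ≤ 1 for prefix-free code
Calculating: 2^(-3) + 2^(-4) + 2^(-4) + 2^(-5) + 2^(-6)
= 0.125 + 0.0625 + 0.0625 + 0.03125 + 0.015625
= 0.2969
Since 0.2969 ≤ 1, prefix-free code exists


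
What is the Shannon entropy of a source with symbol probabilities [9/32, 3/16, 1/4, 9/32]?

H(X) = -Σ p(x) log₂ p(x)
  -9/32 × log₂(9/32) = 0.5147
  -3/16 × log₂(3/16) = 0.4528
  -1/4 × log₂(1/4) = 0.5000
  -9/32 × log₂(9/32) = 0.5147
H(X) = 1.9822 bits


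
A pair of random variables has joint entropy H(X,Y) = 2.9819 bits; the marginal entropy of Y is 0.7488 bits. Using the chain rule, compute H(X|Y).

Chain rule: H(X,Y) = H(X|Y) + H(Y)
H(X|Y) = H(X,Y) - H(Y) = 2.9819 - 0.7488 = 2.2331 bits


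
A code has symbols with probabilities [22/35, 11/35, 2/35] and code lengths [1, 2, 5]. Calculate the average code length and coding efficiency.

Average length L = Σ p_i × l_i = 1.5429 bits
Entropy H = 1.1818 bits
Efficiency η = H/L × 100% = 76.60%


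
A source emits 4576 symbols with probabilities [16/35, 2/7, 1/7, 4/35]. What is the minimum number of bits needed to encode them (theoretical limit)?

Entropy H = 1.7913 bits/symbol
Minimum bits = H × n = 1.7913 × 4576
= 8197.05 bits


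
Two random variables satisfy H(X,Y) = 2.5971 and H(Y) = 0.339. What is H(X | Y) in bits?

Chain rule: H(X,Y) = H(X|Y) + H(Y)
H(X|Y) = H(X,Y) - H(Y) = 2.5971 - 0.339 = 2.2581 bits


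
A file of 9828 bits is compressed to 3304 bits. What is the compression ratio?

Compression ratio = Original / Compressed
= 9828 / 3304 = 2.97:1


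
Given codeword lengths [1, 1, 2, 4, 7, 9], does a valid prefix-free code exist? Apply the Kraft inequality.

Kraft inequality: Σ 2^(-l_i) ≤ 1 for prefix-free code
Calculating: 2^(-1) + 2^(-1) + 2^(-2) + 2^(-4) + 2^(-7) + 2^(-9)
= 0.5 + 0.5 + 0.25 + 0.0625 + 0.0078125 + 0.001953125
= 1.3223
Since 1.3223 > 1, prefix-free code does not exist


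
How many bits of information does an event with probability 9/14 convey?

Information content I(x) = -log₂(p(x))
I = -log₂(9/14) = -log₂(0.6429)
I = 0.6374 bits


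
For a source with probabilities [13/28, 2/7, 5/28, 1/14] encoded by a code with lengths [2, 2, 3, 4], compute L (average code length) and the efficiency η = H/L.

Average length L = Σ p_i × l_i = 2.3214 bits
Entropy H = 1.7461 bits
Efficiency η = H/L × 100% = 75.22%


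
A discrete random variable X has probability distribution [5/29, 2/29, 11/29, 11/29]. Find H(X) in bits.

H(X) = -Σ p(x) log₂ p(x)
  -5/29 × log₂(5/29) = 0.4373
  -2/29 × log₂(2/29) = 0.2661
  -11/29 × log₂(11/29) = 0.5305
  -11/29 × log₂(11/29) = 0.5305
H(X) = 1.7643 bits


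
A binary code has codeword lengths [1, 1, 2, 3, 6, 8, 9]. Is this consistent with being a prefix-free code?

Kraft inequality: Σ 2^(-l_i) ≤ 1 for prefix-free code
Calculating: 2^(-1) + 2^(-1) + 2^(-2) + 2^(-3) + 2^(-6) + 2^(-8) + 2^(-9)
= 0.5 + 0.5 + 0.25 + 0.125 + 0.015625 + 0.00390625 + 0.001953125
= 1.3965
Since 1.3965 > 1, prefix-free code does not exist


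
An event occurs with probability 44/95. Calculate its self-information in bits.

Information content I(x) = -log₂(p(x))
I = -log₂(44/95) = -log₂(0.4632)
I = 1.1104 bits


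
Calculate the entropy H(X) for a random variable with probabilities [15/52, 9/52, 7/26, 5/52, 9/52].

H(X) = -Σ p(x) log₂ p(x)
  -15/52 × log₂(15/52) = 0.5174
  -9/52 × log₂(9/52) = 0.4380
  -7/26 × log₂(7/26) = 0.5097
  -5/52 × log₂(5/52) = 0.3249
  -9/52 × log₂(9/52) = 0.4380
H(X) = 2.2279 bits


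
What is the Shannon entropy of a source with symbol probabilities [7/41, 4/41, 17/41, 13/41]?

H(X) = -Σ p(x) log₂ p(x)
  -7/41 × log₂(7/41) = 0.4354
  -4/41 × log₂(4/41) = 0.3276
  -17/41 × log₂(17/41) = 0.5266
  -13/41 × log₂(13/41) = 0.5254
H(X) = 1.8150 bits


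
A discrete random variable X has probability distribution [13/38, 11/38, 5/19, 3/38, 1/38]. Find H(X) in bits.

H(X) = -Σ p(x) log₂ p(x)
  -13/38 × log₂(13/38) = 0.5294
  -11/38 × log₂(11/38) = 0.5177
  -5/19 × log₂(5/19) = 0.5068
  -3/38 × log₂(3/38) = 0.2892
  -1/38 × log₂(1/38) = 0.1381
H(X) = 1.9813 bits


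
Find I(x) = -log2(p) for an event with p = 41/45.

Information content I(x) = -log₂(p(x))
I = -log₂(41/45) = -log₂(0.9111)
I = 0.1343 bits


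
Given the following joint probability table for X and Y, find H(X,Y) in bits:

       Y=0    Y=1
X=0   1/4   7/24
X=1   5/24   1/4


H(X,Y) = -Σ p(x,y) log₂ p(x,y)
  p(0,0)=1/4: -0.2500 × log₂(0.2500) = 0.5000
  p(0,1)=7/24: -0.2917 × log₂(0.2917) = 0.5185
  p(1,0)=5/24: -0.2083 × log₂(0.2083) = 0.4715
  p(1,1)=1/4: -0.2500 × log₂(0.2500) = 0.5000
H(X,Y) = 1.9899 bits


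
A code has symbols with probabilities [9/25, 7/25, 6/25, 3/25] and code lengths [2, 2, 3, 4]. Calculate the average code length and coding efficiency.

Average length L = Σ p_i × l_i = 2.4800 bits
Entropy H = 1.9060 bits
Efficiency η = H/L × 100% = 76.86%


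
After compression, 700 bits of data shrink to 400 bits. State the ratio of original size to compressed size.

Compression ratio = Original / Compressed
= 700 / 400 = 1.75:1


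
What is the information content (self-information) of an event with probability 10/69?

Information content I(x) = -log₂(p(x))
I = -log₂(10/69) = -log₂(0.1449)
I = 2.7866 bits


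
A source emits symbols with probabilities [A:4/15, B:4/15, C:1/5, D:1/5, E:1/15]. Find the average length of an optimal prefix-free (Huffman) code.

Huffman tree construction:
Combine smallest probabilities repeatedly
Resulting codes:
  A: 01 (length 2)
  B: 10 (length 2)
  C: 111 (length 3)
  D: 00 (length 2)
  E: 110 (length 3)
Average length = Σ p(s) × length(s) = 2.2667 bits


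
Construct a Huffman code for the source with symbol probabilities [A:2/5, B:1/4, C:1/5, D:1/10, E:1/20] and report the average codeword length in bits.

Huffman tree construction:
Combine smallest probabilities repeatedly
Resulting codes:
  A: 0 (length 1)
  B: 10 (length 2)
  C: 111 (length 3)
  D: 1101 (length 4)
  E: 1100 (length 4)
Average length = Σ p(s) × length(s) = 2.1000 bits


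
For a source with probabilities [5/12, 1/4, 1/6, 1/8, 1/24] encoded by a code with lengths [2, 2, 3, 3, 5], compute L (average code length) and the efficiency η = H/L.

Average length L = Σ p_i × l_i = 2.4167 bits
Entropy H = 2.0231 bits
Efficiency η = H/L × 100% = 83.72%


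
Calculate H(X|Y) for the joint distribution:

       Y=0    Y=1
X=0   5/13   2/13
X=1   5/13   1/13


H(X|Y) = Σ_y p(y) H(X|Y=y)
  p(Y=0) = 10/13, H(X|Y=0) = 1.0000
  p(Y=1) = 3/13, H(X|Y=1) = 0.9183
H(X|Y) = 0.7692×1.0000 + 0.2308×0.9183 = 0.9811 bits


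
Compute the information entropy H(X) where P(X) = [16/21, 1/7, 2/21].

H(X) = -Σ p(x) log₂ p(x)
  -16/21 × log₂(16/21) = 0.2989
  -1/7 × log₂(1/7) = 0.4011
  -2/21 × log₂(2/21) = 0.3231
H(X) = 1.0230 bits


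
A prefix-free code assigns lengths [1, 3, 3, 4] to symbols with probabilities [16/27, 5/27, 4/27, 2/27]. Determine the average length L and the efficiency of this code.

Average length L = Σ p_i × l_i = 1.8889 bits
Entropy H = 1.5842 bits
Efficiency η = H/L × 100% = 83.87%


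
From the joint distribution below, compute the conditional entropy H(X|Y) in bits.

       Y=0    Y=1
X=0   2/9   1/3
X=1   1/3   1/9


H(X|Y) = Σ_y p(y) H(X|Y=y)
  p(Y=0) = 5/9, H(X|Y=0) = 0.9710
  p(Y=1) = 4/9, H(X|Y=1) = 0.8113
H(X|Y) = 0.5556×0.9710 + 0.4444×0.8113 = 0.9000 bits


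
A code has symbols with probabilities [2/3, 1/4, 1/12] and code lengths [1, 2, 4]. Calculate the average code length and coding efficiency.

Average length L = Σ p_i × l_i = 1.5000 bits
Entropy H = 1.1887 bits
Efficiency η = H/L × 100% = 79.25%


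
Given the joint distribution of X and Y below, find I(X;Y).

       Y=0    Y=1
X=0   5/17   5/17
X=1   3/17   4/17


H(X) = 0.9774, H(Y) = 0.9975, H(X,Y) = 1.9713
I(X;Y) = H(X) + H(Y) - H(X,Y) = 0.0036 bits


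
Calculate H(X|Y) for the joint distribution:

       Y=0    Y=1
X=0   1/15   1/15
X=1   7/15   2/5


H(X|Y) = Σ_y p(y) H(X|Y=y)
  p(Y=0) = 8/15, H(X|Y=0) = 0.5436
  p(Y=1) = 7/15, H(X|Y=1) = 0.5917
H(X|Y) = 0.5333×0.5436 + 0.4667×0.5917 = 0.5660 bits


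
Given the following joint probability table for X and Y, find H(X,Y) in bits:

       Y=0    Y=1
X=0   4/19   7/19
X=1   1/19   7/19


H(X,Y) = -Σ p(x,y) log₂ p(x,y)
  p(0,0)=4/19: -0.2105 × log₂(0.2105) = 0.4732
  p(0,1)=7/19: -0.3684 × log₂(0.3684) = 0.5307
  p(1,0)=1/19: -0.0526 × log₂(0.0526) = 0.2236
  p(1,1)=7/19: -0.3684 × log₂(0.3684) = 0.5307
H(X,Y) = 1.7583 bits


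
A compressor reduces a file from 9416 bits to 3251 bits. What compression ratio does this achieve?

Compression ratio = Original / Compressed
= 9416 / 3251 = 2.90:1


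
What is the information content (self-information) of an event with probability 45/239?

Information content I(x) = -log₂(p(x))
I = -log₂(45/239) = -log₂(0.1883)
I = 2.4090 bits


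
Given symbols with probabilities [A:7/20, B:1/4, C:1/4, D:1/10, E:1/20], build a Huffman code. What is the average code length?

Huffman tree construction:
Combine smallest probabilities repeatedly
Resulting codes:
  A: 11 (length 2)
  B: 01 (length 2)
  C: 10 (length 2)
  D: 001 (length 3)
  E: 000 (length 3)
Average length = Σ p(s) × length(s) = 2.1500 bits


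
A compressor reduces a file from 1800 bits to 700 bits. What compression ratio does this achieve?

Compression ratio = Original / Compressed
= 1800 / 700 = 2.57:1


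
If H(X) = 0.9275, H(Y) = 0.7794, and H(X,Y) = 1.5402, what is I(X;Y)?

I(X;Y) = H(X) + H(Y) - H(X,Y)
I(X;Y) = 0.9275 + 0.7794 - 1.5402 = 0.1667 bits


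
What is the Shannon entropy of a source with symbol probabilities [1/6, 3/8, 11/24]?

H(X) = -Σ p(x) log₂ p(x)
  -1/6 × log₂(1/6) = 0.4308
  -3/8 × log₂(3/8) = 0.5306
  -11/24 × log₂(11/24) = 0.5159
H(X) = 1.4773 bits


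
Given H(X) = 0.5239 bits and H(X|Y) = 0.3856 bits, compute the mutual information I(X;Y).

I(X;Y) = H(X) - H(X|Y)
I(X;Y) = 0.5239 - 0.3856 = 0.1383 bits


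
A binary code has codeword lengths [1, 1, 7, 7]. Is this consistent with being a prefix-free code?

Kraft inequality: Σ 2^(-l_i) ≤ 1 for prefix-free code
Calculating: 2^(-1) + 2^(-1) + 2^(-7) + 2^(-7)
= 0.5 + 0.5 + 0.0078125 + 0.0078125
= 1.0156
Since 1.0156 > 1, prefix-free code does not exist


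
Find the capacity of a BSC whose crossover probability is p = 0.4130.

For BSC with error probability p:
C = 1 - H(p) where H(p) is binary entropy
H(0.4130) = -0.4130 × log₂(0.4130) - 0.5870 × log₂(0.5870)
H(p) = 0.9780
C = 1 - 0.9780 = 0.0220 bits/use


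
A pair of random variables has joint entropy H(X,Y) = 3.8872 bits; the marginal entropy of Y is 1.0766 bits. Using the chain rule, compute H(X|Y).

Chain rule: H(X,Y) = H(X|Y) + H(Y)
H(X|Y) = H(X,Y) - H(Y) = 3.8872 - 1.0766 = 2.8106 bits


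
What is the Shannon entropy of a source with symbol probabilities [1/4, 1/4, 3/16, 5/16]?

H(X) = -Σ p(x) log₂ p(x)
  -1/4 × log₂(1/4) = 0.5000
  -1/4 × log₂(1/4) = 0.5000
  -3/16 × log₂(3/16) = 0.4528
  -5/16 × log₂(5/16) = 0.5244
H(X) = 1.9772 bits


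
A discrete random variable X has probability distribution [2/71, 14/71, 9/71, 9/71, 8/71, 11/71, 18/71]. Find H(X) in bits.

H(X) = -Σ p(x) log₂ p(x)
  -2/71 × log₂(2/71) = 0.1451
  -14/71 × log₂(14/71) = 0.4619
  -9/71 × log₂(9/71) = 0.3777
  -9/71 × log₂(9/71) = 0.3777
  -8/71 × log₂(8/71) = 0.3549
  -11/71 × log₂(11/71) = 0.4168
  -18/71 × log₂(18/71) = 0.5019
H(X) = 2.6360 bits


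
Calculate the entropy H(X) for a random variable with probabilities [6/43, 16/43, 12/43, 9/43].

H(X) = -Σ p(x) log₂ p(x)
  -6/43 × log₂(6/43) = 0.3965
  -16/43 × log₂(16/43) = 0.5307
  -12/43 × log₂(12/43) = 0.5139
  -9/43 × log₂(9/43) = 0.4723
H(X) = 1.9133 bits


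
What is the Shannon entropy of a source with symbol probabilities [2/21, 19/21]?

H(X) = -Σ p(x) log₂ p(x)
  -2/21 × log₂(2/21) = 0.3231
  -19/21 × log₂(19/21) = 0.1306
H(X) = 0.4537 bits


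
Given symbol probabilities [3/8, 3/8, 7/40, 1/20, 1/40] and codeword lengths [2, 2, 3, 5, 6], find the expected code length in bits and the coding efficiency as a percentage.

Average length L = Σ p_i × l_i = 2.4250 bits
Entropy H = 1.8505 bits
Efficiency η = H/L × 100% = 76.31%


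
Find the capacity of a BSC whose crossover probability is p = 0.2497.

For BSC with error probability p:
C = 1 - H(p) where H(p) is binary entropy
H(0.2497) = -0.2497 × log₂(0.2497) - 0.7503 × log₂(0.7503)
H(p) = 0.8108
C = 1 - 0.8108 = 0.1892 bits/use


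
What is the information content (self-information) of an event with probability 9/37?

Information content I(x) = -log₂(p(x))
I = -log₂(9/37) = -log₂(0.2432)
I = 2.0395 bits


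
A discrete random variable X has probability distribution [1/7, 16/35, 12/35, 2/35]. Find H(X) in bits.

H(X) = -Σ p(x) log₂ p(x)
  -1/7 × log₂(1/7) = 0.4011
  -16/35 × log₂(16/35) = 0.5162
  -12/35 × log₂(12/35) = 0.5295
  -2/35 × log₂(2/35) = 0.2360
H(X) = 1.6827 bits


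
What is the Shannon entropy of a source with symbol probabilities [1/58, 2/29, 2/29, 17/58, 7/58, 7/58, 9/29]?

H(X) = -Σ p(x) log₂ p(x)
  -1/58 × log₂(1/58) = 0.1010
  -2/29 × log₂(2/29) = 0.2661
  -2/29 × log₂(2/29) = 0.2661
  -17/58 × log₂(17/58) = 0.5189
  -7/58 × log₂(7/58) = 0.3682
  -7/58 × log₂(7/58) = 0.3682
  -9/29 × log₂(9/29) = 0.5239
H(X) = 2.4123 bits


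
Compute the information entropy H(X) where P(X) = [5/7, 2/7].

H(X) = -Σ p(x) log₂ p(x)
  -5/7 × log₂(5/7) = 0.3467
  -2/7 × log₂(2/7) = 0.5164
H(X) = 0.8631 bits


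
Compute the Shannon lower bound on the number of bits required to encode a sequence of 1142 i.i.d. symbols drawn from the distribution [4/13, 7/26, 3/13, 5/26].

Entropy H = 1.9785 bits/symbol
Minimum bits = H × n = 1.9785 × 1142
= 2259.43 bits


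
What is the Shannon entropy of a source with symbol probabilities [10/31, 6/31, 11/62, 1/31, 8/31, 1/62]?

H(X) = -Σ p(x) log₂ p(x)
  -10/31 × log₂(10/31) = 0.5265
  -6/31 × log₂(6/31) = 0.4586
  -11/62 × log₂(11/62) = 0.4426
  -1/31 × log₂(1/31) = 0.1598
  -8/31 × log₂(8/31) = 0.5043
  -1/62 × log₂(1/62) = 0.0960
H(X) = 2.1879 bits


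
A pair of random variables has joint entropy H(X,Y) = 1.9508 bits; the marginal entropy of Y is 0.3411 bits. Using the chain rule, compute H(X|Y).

Chain rule: H(X,Y) = H(X|Y) + H(Y)
H(X|Y) = H(X,Y) - H(Y) = 1.9508 - 0.3411 = 1.6097 bits


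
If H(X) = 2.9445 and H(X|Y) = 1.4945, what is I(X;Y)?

I(X;Y) = H(X) - H(X|Y)
I(X;Y) = 2.9445 - 1.4945 = 1.45 bits


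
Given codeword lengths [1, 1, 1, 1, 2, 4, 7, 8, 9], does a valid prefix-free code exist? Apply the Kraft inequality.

Kraft inequality: Σ 2^(-l_i) ≤ 1 for prefix-free code
Calculating: 2^(-1) + 2^(-1) + 2^(-1) + 2^(-1) + 2^(-2) + 2^(-4) + 2^(-7) + 2^(-8) + 2^(-9)
= 0.5 + 0.5 + 0.5 + 0.5 + 0.25 + 0.0625 + 0.0078125 + 0.00390625 + 0.001953125
= 2.3262
Since 2.3262 > 1, prefix-free code does not exist


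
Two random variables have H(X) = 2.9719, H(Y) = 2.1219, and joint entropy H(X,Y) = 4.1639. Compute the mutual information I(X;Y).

I(X;Y) = H(X) + H(Y) - H(X,Y)
I(X;Y) = 2.9719 + 2.1219 - 4.1639 = 0.9299 bits


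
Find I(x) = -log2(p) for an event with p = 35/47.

Information content I(x) = -log₂(p(x))
I = -log₂(35/47) = -log₂(0.7447)
I = 0.4253 bits


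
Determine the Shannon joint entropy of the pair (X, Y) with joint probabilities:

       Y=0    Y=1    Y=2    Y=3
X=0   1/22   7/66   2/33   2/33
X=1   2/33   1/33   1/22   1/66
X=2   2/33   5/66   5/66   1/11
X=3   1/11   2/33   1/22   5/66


H(X,Y) = -Σ p(x,y) log₂ p(x,y)
  p(0,0)=1/22: -0.0455 × log₂(0.0455) = 0.2027
  p(0,1)=7/66: -0.1061 × log₂(0.1061) = 0.3433
  p(0,2)=2/33: -0.0606 × log₂(0.0606) = 0.2451
  p(0,3)=2/33: -0.0606 × log₂(0.0606) = 0.2451
  p(1,0)=2/33: -0.0606 × log₂(0.0606) = 0.2451
  p(1,1)=1/33: -0.0303 × log₂(0.0303) = 0.1529
  p(1,2)=1/22: -0.0455 × log₂(0.0455) = 0.2027
  p(1,3)=1/66: -0.0152 × log₂(0.0152) = 0.0916
  p(2,0)=2/33: -0.0606 × log₂(0.0606) = 0.2451
  p(2,1)=5/66: -0.0758 × log₂(0.0758) = 0.2820
  p(2,2)=5/66: -0.0758 × log₂(0.0758) = 0.2820
  p(2,3)=1/11: -0.0909 × log₂(0.0909) = 0.3145
  p(3,0)=1/11: -0.0909 × log₂(0.0909) = 0.3145
  p(3,1)=2/33: -0.0606 × log₂(0.0606) = 0.2451
  p(3,2)=1/22: -0.0455 × log₂(0.0455) = 0.2027
  p(3,3)=5/66: -0.0758 × log₂(0.0758) = 0.2820
H(X,Y) = 3.8964 bits


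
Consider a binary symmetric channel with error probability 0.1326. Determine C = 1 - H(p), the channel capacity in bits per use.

For BSC with error probability p:
C = 1 - H(p) where H(p) is binary entropy
H(0.1326) = -0.1326 × log₂(0.1326) - 0.8674 × log₂(0.8674)
H(p) = 0.5645
C = 1 - 0.5645 = 0.4355 bits/use
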